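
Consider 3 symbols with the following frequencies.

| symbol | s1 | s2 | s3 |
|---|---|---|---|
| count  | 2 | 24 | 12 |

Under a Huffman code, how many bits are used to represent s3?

2

Huffman merges, smallest pair first:
s1(2) + s3(12) → 14
14 + s2(24) → 38
s3's leaf is at depth 2, giving a 2-bit codeword.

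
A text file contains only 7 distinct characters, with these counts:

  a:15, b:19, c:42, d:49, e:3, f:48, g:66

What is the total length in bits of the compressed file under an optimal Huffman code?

Build the Huffman tree bottom-up:
combine e(3), a(15) → 18
combine 18, b(19) → 37
combine 37, c(42) → 79
combine f(48), d(49) → 97
combine g(66), 79 → 145
combine 97, 145 → 242
The encoded length is the sum of every internal node's weight: 18 + 37 + 79 + 97 + 145 + 242 = 618 bits.

618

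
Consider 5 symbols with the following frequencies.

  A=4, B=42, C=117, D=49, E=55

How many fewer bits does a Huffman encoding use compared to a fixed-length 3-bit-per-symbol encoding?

Fixed-length: 3 bits × 267 symbols = 801 bits.
Huffman merges:
merge A(4) and B(42): 46
merge 46 and D(49): 95
merge E(55) and 95: 150
merge C(117) and 150: 267
Huffman total = 46 + 95 + 150 + 267 = 558 bits.
Saving = 801 − 558 = 243 bits.

243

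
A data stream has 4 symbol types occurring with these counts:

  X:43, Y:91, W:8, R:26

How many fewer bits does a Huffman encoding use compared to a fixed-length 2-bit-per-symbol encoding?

57

Fixed-length: 2 bits × 168 symbols = 336 bits.
Huffman merges:
merge W(8) and R(26): 34
merge 34 and X(43): 77
merge 77 and Y(91): 168
Huffman total = 34 + 77 + 168 = 279 bits.
Saving = 336 − 279 = 57 bits.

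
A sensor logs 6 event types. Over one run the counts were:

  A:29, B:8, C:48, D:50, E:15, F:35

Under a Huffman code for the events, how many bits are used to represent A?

Repeatedly merge the two smallest:
combine B(8), E(15) → 23
combine 23, A(29) → 52
combine F(35), C(48) → 83
combine D(50), 52 → 102
combine 83, 102 → 185
A's leaf is at depth 3, giving a 3-bit codeword.

3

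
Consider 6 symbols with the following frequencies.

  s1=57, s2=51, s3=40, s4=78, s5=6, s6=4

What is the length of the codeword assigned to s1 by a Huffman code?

2

Repeatedly merge the two smallest:
merge s6(4) and s5(6): 10
merge 10 and s3(40): 50
merge 50 and s2(51): 101
merge s1(57) and s4(78): 135
merge 101 and 135: 236
The subtree containing s1 is merged 2 times, so code length = 2.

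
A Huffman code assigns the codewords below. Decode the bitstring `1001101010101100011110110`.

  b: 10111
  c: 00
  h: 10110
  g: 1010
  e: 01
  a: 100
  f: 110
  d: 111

Read left to right; each codeword is recognised as soon as it completes (prefix code):
  100→a | 110→f | 1010→g | 10110→h | 00→c | 111→d | 10110→h
Decoded message: afghcdh

afghcdh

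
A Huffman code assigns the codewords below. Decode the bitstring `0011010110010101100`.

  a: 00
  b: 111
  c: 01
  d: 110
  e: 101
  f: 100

adefecf

Read left to right; each codeword is recognised as soon as it completes (prefix code):
  00→a | 110→d | 101→e | 100→f | 101→e | 01→c | 100→f
Decoded message: adefecf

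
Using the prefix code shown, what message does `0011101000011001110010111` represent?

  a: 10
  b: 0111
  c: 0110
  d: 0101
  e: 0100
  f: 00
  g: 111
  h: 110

fgefhbfag

Read left to right; each codeword is recognised as soon as it completes (prefix code):
  00→f | 111→g | 0100→e | 00→f | 110→h | 0111→b | 00→f | 10→a | 111→g
Decoded message: fgefhbfag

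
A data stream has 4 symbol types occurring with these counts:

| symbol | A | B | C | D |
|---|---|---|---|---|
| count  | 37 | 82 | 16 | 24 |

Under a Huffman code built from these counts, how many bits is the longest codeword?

Merge the two lowest-weight nodes at each step:
merge C(16) and D(24): 40
merge A(37) and 40: 77
merge 77 and B(82): 159
The rarest symbols sit at the bottom; the longest codeword is 3 bits.

3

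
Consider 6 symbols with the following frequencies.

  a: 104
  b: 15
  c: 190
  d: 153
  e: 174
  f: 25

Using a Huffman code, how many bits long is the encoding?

Merge the two smallest weights repeatedly:
combine b(15), f(25) → 40
combine 40, a(104) → 144
combine 144, d(153) → 297
combine e(174), c(190) → 364
combine 297, 364 → 661
Total encoded bits = sum of merged weights = 40 + 144 + 297 + 364 + 661 = 1506.

1506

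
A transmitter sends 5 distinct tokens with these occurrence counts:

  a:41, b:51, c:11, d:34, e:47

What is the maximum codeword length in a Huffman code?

Merge the two lowest-weight nodes at each step:
c(11) + d(34) → 45
a(41) + 45 → 86
e(47) + b(51) → 98
86 + 98 → 184
The rarest symbols sit at the bottom; the longest codeword is 3 bits.

3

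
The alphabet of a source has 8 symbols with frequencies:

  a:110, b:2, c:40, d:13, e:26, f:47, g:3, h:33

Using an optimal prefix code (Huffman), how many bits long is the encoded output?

Greedily combine the two least-frequent nodes:
merge b(2) and g(3): 5
merge 5 and d(13): 18
merge 18 and e(26): 44
merge h(33) and c(40): 73
merge 44 and f(47): 91
merge 73 and 91: 164
merge a(110) and 164: 274
Total encoded bits = sum of merged weights = 5 + 18 + 44 + 73 + 91 + 164 + 274 = 669.

669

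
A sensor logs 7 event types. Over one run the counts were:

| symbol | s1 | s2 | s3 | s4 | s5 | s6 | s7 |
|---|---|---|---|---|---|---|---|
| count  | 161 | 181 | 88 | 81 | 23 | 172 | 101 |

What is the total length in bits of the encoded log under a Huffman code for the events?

Greedily combine the two least-frequent nodes:
combine s5(23), s4(81) → 104
combine s3(88), s7(101) → 189
combine 104, s1(161) → 265
combine s6(172), s2(181) → 353
combine 189, 265 → 454
combine 353, 454 → 807
The encoded length is the sum of every internal node's weight: 104 + 189 + 265 + 353 + 454 + 807 = 2172 bits.

2172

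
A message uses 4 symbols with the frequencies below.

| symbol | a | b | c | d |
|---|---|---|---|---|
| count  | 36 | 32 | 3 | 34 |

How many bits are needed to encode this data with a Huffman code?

209

Build the Huffman tree bottom-up:
combine c(3), b(32) → 35
combine d(34), 35 → 69
combine a(36), 69 → 105
Total encoded bits = sum of merged weights = 35 + 69 + 105 = 209.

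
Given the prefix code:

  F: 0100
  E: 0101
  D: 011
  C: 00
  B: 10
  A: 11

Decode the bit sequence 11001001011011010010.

Read left to right; each codeword is recognised as soon as it completes (prefix code):
  11→A | 00→C | 10→B | 0101→E | 10→B | 11→A | 0100→F | 10→B
Decoded message: ACBEBAFB

ACBEBAFB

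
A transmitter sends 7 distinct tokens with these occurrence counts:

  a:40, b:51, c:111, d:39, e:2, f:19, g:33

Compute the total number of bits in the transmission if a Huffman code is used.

Merge the two smallest weights repeatedly:
merge e(2) and f(19): 21
merge 21 and g(33): 54
merge d(39) and a(40): 79
merge b(51) and 54: 105
merge 79 and 105: 184
merge c(111) and 184: 295
The encoded length is the sum of every internal node's weight: 21 + 54 + 79 + 105 + 184 + 295 = 738 bits.

738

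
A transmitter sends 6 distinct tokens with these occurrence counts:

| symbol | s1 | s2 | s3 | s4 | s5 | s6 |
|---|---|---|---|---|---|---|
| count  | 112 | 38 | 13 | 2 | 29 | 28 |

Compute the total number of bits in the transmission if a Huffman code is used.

457

Build the Huffman tree bottom-up:
combine s4(2), s3(13) → 15
combine 15, s6(28) → 43
combine s5(29), s2(38) → 67
combine 43, 67 → 110
combine 110, s1(112) → 222
Each symbol's bit-cost is frequency × depth; summing gives 457 bits (equivalently 15 + 43 + 67 + 110 + 222).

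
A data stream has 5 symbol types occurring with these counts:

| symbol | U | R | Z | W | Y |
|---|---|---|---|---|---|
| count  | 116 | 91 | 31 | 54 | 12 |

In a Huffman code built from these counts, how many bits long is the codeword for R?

Repeatedly merge the two smallest:
Y(12) + Z(31) → 43
43 + W(54) → 97
R(91) + 97 → 188
U(116) + 188 → 304
R's leaf is at depth 2, giving a 2-bit codeword.

2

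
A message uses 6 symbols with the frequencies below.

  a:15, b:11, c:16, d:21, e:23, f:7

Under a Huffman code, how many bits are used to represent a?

Huffman merges, smallest pair first:
f(7) + b(11) → 18
a(15) + c(16) → 31
18 + d(21) → 39
e(23) + 31 → 54
39 + 54 → 93
a's leaf is at depth 3, giving a 3-bit codeword.

3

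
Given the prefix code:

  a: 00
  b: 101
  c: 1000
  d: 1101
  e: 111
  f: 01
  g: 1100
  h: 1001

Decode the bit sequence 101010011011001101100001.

Read left to right; each codeword is recognised as soon as it completes (prefix code):
  101→b | 01→f | 00→a | 1101→d | 1001→h | 101→b | 1000→c | 01→f
Decoded message: bfadhbcf

bfadhbcf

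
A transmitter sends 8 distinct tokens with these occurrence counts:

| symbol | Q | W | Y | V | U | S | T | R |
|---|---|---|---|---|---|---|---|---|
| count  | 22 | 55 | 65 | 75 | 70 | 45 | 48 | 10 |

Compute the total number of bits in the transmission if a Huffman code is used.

Merge the two smallest weights repeatedly:
merge R(10) and Q(22): 32
merge 32 and S(45): 77
merge T(48) and W(55): 103
merge Y(65) and U(70): 135
merge V(75) and 77: 152
merge 103 and 135: 238
merge 152 and 238: 390
Each symbol's bit-cost is frequency × depth; summing gives 1127 bits (equivalently 32 + 77 + 103 + 135 + 152 + 238 + 390).

1127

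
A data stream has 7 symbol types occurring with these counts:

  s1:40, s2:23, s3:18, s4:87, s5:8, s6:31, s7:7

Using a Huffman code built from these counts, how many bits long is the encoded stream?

516

Greedily combine the two least-frequent nodes:
merge s7(7) and s5(8): 15
merge 15 and s3(18): 33
merge s2(23) and s6(31): 54
merge 33 and s1(40): 73
merge 54 and 73: 127
merge s4(87) and 127: 214
Each symbol's bit-cost is frequency × depth; summing gives 516 bits (equivalently 15 + 33 + 54 + 73 + 127 + 214).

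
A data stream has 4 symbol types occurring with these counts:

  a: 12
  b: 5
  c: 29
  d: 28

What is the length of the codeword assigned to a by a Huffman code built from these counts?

3

Repeatedly merge the two smallest:
b(5) + a(12) → 17
17 + d(28) → 45
c(29) + 45 → 74
a's leaf is at depth 3, giving a 3-bit codeword.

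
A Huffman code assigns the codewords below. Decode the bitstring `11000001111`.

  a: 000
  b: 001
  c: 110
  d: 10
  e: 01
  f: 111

caef

Read left to right; each codeword is recognised as soon as it completes (prefix code):
  110→c | 000→a | 01→e | 111→f
Decoded message: caef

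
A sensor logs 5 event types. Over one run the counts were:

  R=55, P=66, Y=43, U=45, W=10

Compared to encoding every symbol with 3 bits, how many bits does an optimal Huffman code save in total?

Fixed-length: 3 bits × 219 symbols = 657 bits.
Huffman merges:
W(10) + Y(43) → 53
U(45) + 53 → 98
R(55) + P(66) → 121
98 + 121 → 219
Huffman total = 53 + 98 + 121 + 219 = 491 bits.
Saving = 657 − 491 = 166 bits.

166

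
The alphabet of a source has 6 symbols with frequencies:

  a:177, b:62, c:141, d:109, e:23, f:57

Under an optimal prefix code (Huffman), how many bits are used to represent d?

Huffman merges, smallest pair first:
merge e(23) and f(57): 80
merge b(62) and 80: 142
merge d(109) and c(141): 250
merge 142 and a(177): 319
merge 250 and 319: 569
d sits 2 levels below the root, so its codeword is 2 bits.

2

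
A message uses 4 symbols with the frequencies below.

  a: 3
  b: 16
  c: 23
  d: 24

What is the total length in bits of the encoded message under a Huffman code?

Merge the two smallest weights repeatedly:
combine a(3), b(16) → 19
combine 19, c(23) → 42
combine d(24), 42 → 66
Total encoded bits = sum of merged weights = 19 + 42 + 66 = 127.

127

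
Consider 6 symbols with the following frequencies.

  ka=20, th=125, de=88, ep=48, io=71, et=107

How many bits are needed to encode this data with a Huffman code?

1125

Merge the two smallest weights repeatedly:
ka(20) + ep(48) → 68
68 + io(71) → 139
de(88) + et(107) → 195
th(125) + 139 → 264
195 + 264 → 459
Total encoded bits = sum of merged weights = 68 + 139 + 195 + 264 + 459 = 1125.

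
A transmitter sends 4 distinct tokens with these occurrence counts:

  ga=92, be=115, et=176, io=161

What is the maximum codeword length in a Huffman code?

2

Merge the two lowest-weight nodes at each step:
merge ga(92) and be(115): 207
merge io(161) and et(176): 337
merge 207 and 337: 544
Maximum depth reached is 2.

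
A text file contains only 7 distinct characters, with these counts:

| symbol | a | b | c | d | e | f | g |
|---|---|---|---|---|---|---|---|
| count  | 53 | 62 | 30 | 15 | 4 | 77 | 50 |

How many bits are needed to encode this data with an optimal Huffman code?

Merge the two smallest weights repeatedly:
e(4) + d(15) → 19
19 + c(30) → 49
49 + g(50) → 99
a(53) + b(62) → 115
f(77) + 99 → 176
115 + 176 → 291
Total encoded bits = sum of merged weights = 19 + 49 + 99 + 115 + 176 + 291 = 749.

749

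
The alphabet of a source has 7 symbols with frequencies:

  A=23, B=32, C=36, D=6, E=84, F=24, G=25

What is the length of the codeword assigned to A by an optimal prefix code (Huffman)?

4

Huffman merges, smallest pair first:
combine D(6), A(23) → 29
combine F(24), G(25) → 49
combine 29, B(32) → 61
combine C(36), 49 → 85
combine 61, E(84) → 145
combine 85, 145 → 230
A's leaf is at depth 4, giving a 4-bit codeword.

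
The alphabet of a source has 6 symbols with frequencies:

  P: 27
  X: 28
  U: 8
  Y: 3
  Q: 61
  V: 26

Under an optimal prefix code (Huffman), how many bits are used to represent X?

3

Repeatedly merge the two smallest:
merge Y(3) and U(8): 11
merge 11 and V(26): 37
merge P(27) and X(28): 55
merge 37 and 55: 92
merge Q(61) and 92: 153
The subtree containing X is merged 3 times, so code length = 3.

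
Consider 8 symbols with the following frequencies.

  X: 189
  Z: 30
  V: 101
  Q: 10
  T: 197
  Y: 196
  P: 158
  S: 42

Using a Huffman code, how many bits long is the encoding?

Build the Huffman tree bottom-up:
Q(10) + Z(30) → 40
40 + S(42) → 82
82 + V(101) → 183
P(158) + 183 → 341
X(189) + Y(196) → 385
T(197) + 341 → 538
385 + 538 → 923
Each symbol's bit-cost is frequency × depth; summing gives 2492 bits (equivalently 40 + 82 + 183 + 341 + 385 + 538 + 923).

2492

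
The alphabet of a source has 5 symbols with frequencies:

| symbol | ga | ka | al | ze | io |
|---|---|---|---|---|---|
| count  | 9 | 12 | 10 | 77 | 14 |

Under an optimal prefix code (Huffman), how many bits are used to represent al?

Huffman merges, smallest pair first:
ga(9) + al(10) → 19
ka(12) + io(14) → 26
19 + 26 → 45
45 + ze(77) → 122
al's leaf is at depth 3, giving a 3-bit codeword.

3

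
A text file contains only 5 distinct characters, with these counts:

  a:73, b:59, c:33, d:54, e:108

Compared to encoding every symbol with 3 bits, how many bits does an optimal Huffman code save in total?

Fixed-length: 3 bits × 327 symbols = 981 bits.
Huffman merges:
combine c(33), d(54) → 87
combine b(59), a(73) → 132
combine 87, e(108) → 195
combine 132, 195 → 327
Huffman total = 87 + 132 + 195 + 327 = 741 bits.
Saving = 981 − 741 = 240 bits.

240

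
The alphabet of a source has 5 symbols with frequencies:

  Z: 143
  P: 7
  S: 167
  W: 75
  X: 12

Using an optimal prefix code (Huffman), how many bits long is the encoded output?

754

Build the Huffman tree bottom-up:
combine P(7), X(12) → 19
combine 19, W(75) → 94
combine 94, Z(143) → 237
combine S(167), 237 → 404
The encoded length is the sum of every internal node's weight: 19 + 94 + 237 + 404 = 754 bits.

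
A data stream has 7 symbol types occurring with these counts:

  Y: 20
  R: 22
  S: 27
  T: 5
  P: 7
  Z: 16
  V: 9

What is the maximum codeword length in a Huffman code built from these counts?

Merge the two lowest-weight nodes at each step:
merge T(5) and P(7): 12
merge V(9) and 12: 21
merge Z(16) and Y(20): 36
merge 21 and R(22): 43
merge S(27) and 36: 63
merge 43 and 63: 106
Maximum depth reached is 4.

4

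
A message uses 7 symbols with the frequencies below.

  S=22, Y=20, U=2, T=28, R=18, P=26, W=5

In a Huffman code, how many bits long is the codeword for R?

Build the tree from the bottom:
U(2) + W(5) → 7
7 + R(18) → 25
Y(20) + S(22) → 42
25 + P(26) → 51
T(28) + 42 → 70
51 + 70 → 121
R's leaf is at depth 3, giving a 3-bit codeword.

3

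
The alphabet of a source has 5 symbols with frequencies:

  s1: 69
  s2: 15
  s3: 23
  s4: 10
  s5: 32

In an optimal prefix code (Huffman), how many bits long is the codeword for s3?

Repeatedly merge the two smallest:
merge s4(10) and s2(15): 25
merge s3(23) and 25: 48
merge s5(32) and 48: 80
merge s1(69) and 80: 149
s3 sits 3 levels below the root, so its codeword is 3 bits.

3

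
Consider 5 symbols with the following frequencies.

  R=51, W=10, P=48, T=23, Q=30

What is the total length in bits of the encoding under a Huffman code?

Build the Huffman tree bottom-up:
W(10) + T(23) → 33
Q(30) + 33 → 63
P(48) + R(51) → 99
63 + 99 → 162
Each symbol's bit-cost is frequency × depth; summing gives 357 bits (equivalently 33 + 63 + 99 + 162).

357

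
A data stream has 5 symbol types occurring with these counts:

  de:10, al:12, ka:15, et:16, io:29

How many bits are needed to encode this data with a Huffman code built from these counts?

186

Build the Huffman tree bottom-up:
merge de(10) and al(12): 22
merge ka(15) and et(16): 31
merge 22 and io(29): 51
merge 31 and 51: 82
Each symbol's bit-cost is frequency × depth; summing gives 186 bits (equivalently 22 + 31 + 51 + 82).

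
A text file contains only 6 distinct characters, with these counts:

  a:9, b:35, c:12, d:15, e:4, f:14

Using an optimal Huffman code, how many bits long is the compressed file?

210

Greedily combine the two least-frequent nodes:
e(4) + a(9) → 13
c(12) + 13 → 25
f(14) + d(15) → 29
25 + 29 → 54
b(35) + 54 → 89
The encoded length is the sum of every internal node's weight: 13 + 25 + 29 + 54 + 89 = 210 bits.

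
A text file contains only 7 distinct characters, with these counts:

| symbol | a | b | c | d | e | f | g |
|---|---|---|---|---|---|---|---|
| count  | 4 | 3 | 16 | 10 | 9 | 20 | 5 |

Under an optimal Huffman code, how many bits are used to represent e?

3

Huffman merges, smallest pair first:
b(3) + a(4) → 7
g(5) + 7 → 12
e(9) + d(10) → 19
12 + c(16) → 28
19 + f(20) → 39
28 + 39 → 67
e's leaf is at depth 3, giving a 3-bit codeword.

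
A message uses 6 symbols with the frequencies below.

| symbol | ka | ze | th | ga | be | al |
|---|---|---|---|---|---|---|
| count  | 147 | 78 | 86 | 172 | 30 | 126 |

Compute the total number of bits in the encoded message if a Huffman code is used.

Build the Huffman tree bottom-up:
merge be(30) and ze(78): 108
merge th(86) and 108: 194
merge al(126) and ka(147): 273
merge ga(172) and 194: 366
merge 273 and 366: 639
Each symbol's bit-cost is frequency × depth; summing gives 1580 bits (equivalently 108 + 194 + 273 + 366 + 639).

1580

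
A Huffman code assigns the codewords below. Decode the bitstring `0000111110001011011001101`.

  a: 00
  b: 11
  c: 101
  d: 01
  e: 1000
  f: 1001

aabbeccfc

Read left to right; each codeword is recognised as soon as it completes (prefix code):
  00→a | 00→a | 11→b | 11→b | 1000→e | 101→c | 101→c | 1001→f | 101→c
Decoded message: aabbeccfc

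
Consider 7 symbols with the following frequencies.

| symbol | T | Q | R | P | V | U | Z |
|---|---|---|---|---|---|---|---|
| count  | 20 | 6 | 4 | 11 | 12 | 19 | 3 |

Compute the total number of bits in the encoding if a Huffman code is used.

Merge the two smallest weights repeatedly:
Z(3) + R(4) → 7
Q(6) + 7 → 13
P(11) + V(12) → 23
13 + U(19) → 32
T(20) + 23 → 43
32 + 43 → 75
The encoded length is the sum of every internal node's weight: 7 + 13 + 23 + 32 + 43 + 75 = 193 bits.

193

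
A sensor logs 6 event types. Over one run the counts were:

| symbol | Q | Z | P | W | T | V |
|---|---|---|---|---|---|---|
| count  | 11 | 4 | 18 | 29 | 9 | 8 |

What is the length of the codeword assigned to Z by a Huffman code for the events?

Repeatedly merge the two smallest:
merge Z(4) and V(8): 12
merge T(9) and Q(11): 20
merge 12 and P(18): 30
merge 20 and W(29): 49
merge 30 and 49: 79
Z sits 3 levels below the root, so its codeword is 3 bits.

3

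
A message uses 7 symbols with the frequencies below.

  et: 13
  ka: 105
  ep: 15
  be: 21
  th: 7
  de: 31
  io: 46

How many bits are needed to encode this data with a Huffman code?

559

Build the Huffman tree bottom-up:
merge th(7) and et(13): 20
merge ep(15) and 20: 35
merge be(21) and de(31): 52
merge 35 and io(46): 81
merge 52 and 81: 133
merge ka(105) and 133: 238
Each symbol's bit-cost is frequency × depth; summing gives 559 bits (equivalently 20 + 35 + 52 + 81 + 133 + 238).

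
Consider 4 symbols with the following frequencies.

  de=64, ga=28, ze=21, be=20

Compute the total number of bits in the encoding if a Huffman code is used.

Build the Huffman tree bottom-up:
be(20) + ze(21) → 41
ga(28) + 41 → 69
de(64) + 69 → 133
The encoded length is the sum of every internal node's weight: 41 + 69 + 133 = 243 bits.

243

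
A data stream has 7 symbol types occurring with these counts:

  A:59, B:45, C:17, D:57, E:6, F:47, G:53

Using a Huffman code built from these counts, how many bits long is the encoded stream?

Merge the two smallest weights repeatedly:
combine E(6), C(17) → 23
combine 23, B(45) → 68
combine F(47), G(53) → 100
combine D(57), A(59) → 116
combine 68, 100 → 168
combine 116, 168 → 284
The encoded length is the sum of every internal node's weight: 23 + 68 + 100 + 116 + 168 + 284 = 759 bits.

759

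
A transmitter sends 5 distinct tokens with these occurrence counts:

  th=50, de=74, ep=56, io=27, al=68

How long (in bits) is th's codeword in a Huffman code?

Build the tree from the bottom:
merge io(27) and th(50): 77
merge ep(56) and al(68): 124
merge de(74) and 77: 151
merge 124 and 151: 275
th sits 3 levels below the root, so its codeword is 3 bits.

3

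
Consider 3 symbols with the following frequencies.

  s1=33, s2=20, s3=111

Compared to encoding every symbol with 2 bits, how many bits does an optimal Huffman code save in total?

Fixed-length: 2 bits × 164 symbols = 328 bits.
Huffman merges:
combine s2(20), s1(33) → 53
combine 53, s3(111) → 164
Huffman total = 53 + 164 = 217 bits.
Saving = 328 − 217 = 111 bits.

111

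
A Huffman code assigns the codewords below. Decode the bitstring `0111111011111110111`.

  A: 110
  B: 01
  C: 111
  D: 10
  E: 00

BCACCDC

Read left to right; each codeword is recognised as soon as it completes (prefix code):
  01→B | 111→C | 110→A | 111→C | 111→C | 10→D | 111→C
Decoded message: BCACCDC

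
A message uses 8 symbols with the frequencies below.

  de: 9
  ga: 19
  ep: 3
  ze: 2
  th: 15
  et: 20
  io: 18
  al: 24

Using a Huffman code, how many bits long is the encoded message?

Build the Huffman tree bottom-up:
ze(2) + ep(3) → 5
5 + de(9) → 14
14 + th(15) → 29
io(18) + ga(19) → 37
et(20) + al(24) → 44
29 + 37 → 66
44 + 66 → 110
Total encoded bits = sum of merged weights = 5 + 14 + 29 + 37 + 44 + 66 + 110 = 305.

305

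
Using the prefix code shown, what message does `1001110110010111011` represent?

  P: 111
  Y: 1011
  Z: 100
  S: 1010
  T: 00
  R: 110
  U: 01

ZPUZYY

Read left to right; each codeword is recognised as soon as it completes (prefix code):
  100→Z | 111→P | 01→U | 100→Z | 1011→Y | 1011→Y
Decoded message: ZPUZYY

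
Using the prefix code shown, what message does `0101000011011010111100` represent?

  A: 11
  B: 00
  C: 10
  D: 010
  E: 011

Read left to right; each codeword is recognised as soon as it completes (prefix code):
  010→D | 10→C | 00→B | 011→E | 011→E | 010→D | 11→A | 11→A | 00→B
Decoded message: DCBEEDAAB

DCBEEDAAB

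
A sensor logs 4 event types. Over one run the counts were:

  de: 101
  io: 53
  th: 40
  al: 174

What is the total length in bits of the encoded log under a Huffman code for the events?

Build the Huffman tree bottom-up:
combine th(40), io(53) → 93
combine 93, de(101) → 194
combine al(174), 194 → 368
Each symbol's bit-cost is frequency × depth; summing gives 655 bits (equivalently 93 + 194 + 368).

655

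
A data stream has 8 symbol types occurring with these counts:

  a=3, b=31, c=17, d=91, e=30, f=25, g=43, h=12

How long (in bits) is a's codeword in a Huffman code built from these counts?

5

Build the tree from the bottom:
a(3) + h(12) → 15
15 + c(17) → 32
f(25) + e(30) → 55
b(31) + 32 → 63
g(43) + 55 → 98
63 + d(91) → 154
98 + 154 → 252
The subtree containing a is merged 5 times, so code length = 5.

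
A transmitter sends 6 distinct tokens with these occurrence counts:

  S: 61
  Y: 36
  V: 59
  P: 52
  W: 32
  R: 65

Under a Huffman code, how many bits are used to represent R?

Build the tree from the bottom:
merge W(32) and Y(36): 68
merge P(52) and V(59): 111
merge S(61) and R(65): 126
merge 68 and 111: 179
merge 126 and 179: 305
R sits 2 levels below the root, so its codeword is 2 bits.

2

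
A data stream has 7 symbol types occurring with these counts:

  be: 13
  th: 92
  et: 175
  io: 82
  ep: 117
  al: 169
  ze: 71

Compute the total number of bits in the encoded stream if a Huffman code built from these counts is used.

Build the Huffman tree bottom-up:
be(13) + ze(71) → 84
io(82) + 84 → 166
th(92) + ep(117) → 209
166 + al(169) → 335
et(175) + 209 → 384
335 + 384 → 719
Total encoded bits = sum of merged weights = 84 + 166 + 209 + 335 + 384 + 719 = 1897.

1897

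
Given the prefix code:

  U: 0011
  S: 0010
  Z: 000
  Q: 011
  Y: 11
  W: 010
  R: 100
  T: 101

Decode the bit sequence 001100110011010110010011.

UUUWYSQ

Read left to right; each codeword is recognised as soon as it completes (prefix code):
  0011→U | 0011→U | 0011→U | 010→W | 11→Y | 0010→S | 011→Q
Decoded message: UUUWYSQ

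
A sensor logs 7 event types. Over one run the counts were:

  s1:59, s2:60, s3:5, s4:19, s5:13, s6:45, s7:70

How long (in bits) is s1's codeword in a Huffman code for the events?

Huffman merges, smallest pair first:
combine s3(5), s5(13) → 18
combine 18, s4(19) → 37
combine 37, s6(45) → 82
combine s1(59), s2(60) → 119
combine s7(70), 82 → 152
combine 119, 152 → 271
s1's leaf is at depth 2, giving a 2-bit codeword.

2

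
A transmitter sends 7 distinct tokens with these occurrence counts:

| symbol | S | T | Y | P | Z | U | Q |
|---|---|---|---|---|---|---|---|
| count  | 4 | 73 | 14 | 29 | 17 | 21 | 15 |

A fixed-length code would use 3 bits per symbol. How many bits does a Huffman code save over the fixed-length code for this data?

96

Fixed-length: 3 bits × 173 symbols = 519 bits.
Huffman merges:
combine S(4), Y(14) → 18
combine Q(15), Z(17) → 32
combine 18, U(21) → 39
combine P(29), 32 → 61
combine 39, 61 → 100
combine T(73), 100 → 173
Huffman total = 18 + 32 + 39 + 61 + 100 + 173 = 423 bits.
Saving = 519 − 423 = 96 bits.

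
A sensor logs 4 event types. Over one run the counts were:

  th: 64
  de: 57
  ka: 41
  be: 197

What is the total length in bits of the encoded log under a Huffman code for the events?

Greedily combine the two least-frequent nodes:
ka(41) + de(57) → 98
th(64) + 98 → 162
162 + be(197) → 359
Each symbol's bit-cost is frequency × depth; summing gives 619 bits (equivalently 98 + 162 + 359).

619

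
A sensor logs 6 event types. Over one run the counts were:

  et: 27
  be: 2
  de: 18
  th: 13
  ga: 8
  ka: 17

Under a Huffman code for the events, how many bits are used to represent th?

3

Huffman merges, smallest pair first:
merge be(2) and ga(8): 10
merge 10 and th(13): 23
merge ka(17) and de(18): 35
merge 23 and et(27): 50
merge 35 and 50: 85
The subtree containing th is merged 3 times, so code length = 3.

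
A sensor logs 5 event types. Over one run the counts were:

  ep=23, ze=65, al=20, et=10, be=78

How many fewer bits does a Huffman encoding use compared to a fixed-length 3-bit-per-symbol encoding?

191

Fixed-length: 3 bits × 196 symbols = 588 bits.
Huffman merges:
combine et(10), al(20) → 30
combine ep(23), 30 → 53
combine 53, ze(65) → 118
combine be(78), 118 → 196
Huffman total = 30 + 53 + 118 + 196 = 397 bits.
Saving = 588 − 397 = 191 bits.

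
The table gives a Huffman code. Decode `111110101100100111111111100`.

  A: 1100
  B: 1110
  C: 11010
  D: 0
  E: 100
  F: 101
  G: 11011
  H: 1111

Read left to right; each codeword is recognised as soon as it completes (prefix code):
  1111→H | 101→F | 0→D | 1100→A | 100→E | 1111→H | 1111→H | 1100→A
Decoded message: HFDAEHHA

HFDAEHHA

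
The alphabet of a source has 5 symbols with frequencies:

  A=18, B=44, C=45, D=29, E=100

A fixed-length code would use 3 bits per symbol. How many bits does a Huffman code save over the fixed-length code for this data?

Fixed-length: 3 bits × 236 symbols = 708 bits.
Huffman merges:
combine A(18), D(29) → 47
combine B(44), C(45) → 89
combine 47, 89 → 136
combine E(100), 136 → 236
Huffman total = 47 + 89 + 136 + 236 = 508 bits.
Saving = 708 − 508 = 200 bits.

200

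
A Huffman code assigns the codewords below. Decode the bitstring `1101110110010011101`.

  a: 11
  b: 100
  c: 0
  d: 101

acadbbad

Read left to right; each codeword is recognised as soon as it completes (prefix code):
  11→a | 0→c | 11→a | 101→d | 100→b | 100→b | 11→a | 101→d
Decoded message: acadbbad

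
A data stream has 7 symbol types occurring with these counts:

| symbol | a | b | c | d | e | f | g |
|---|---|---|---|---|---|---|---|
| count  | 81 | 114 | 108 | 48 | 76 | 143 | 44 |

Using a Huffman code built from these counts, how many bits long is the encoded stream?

1677

Greedily combine the two least-frequent nodes:
g(44) + d(48) → 92
e(76) + a(81) → 157
92 + c(108) → 200
b(114) + f(143) → 257
157 + 200 → 357
257 + 357 → 614
Total encoded bits = sum of merged weights = 92 + 157 + 200 + 257 + 357 + 614 = 1677.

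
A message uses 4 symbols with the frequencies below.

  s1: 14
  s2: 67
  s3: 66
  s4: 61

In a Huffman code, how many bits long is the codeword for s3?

2

Build the tree from the bottom:
s1(14) + s4(61) → 75
s3(66) + s2(67) → 133
75 + 133 → 208
s3 sits 2 levels below the root, so its codeword is 2 bits.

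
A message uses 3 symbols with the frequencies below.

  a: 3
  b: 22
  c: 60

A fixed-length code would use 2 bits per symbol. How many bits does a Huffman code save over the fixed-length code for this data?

60

Fixed-length: 2 bits × 85 symbols = 170 bits.
Huffman merges:
combine a(3), b(22) → 25
combine 25, c(60) → 85
Huffman total = 25 + 85 = 110 bits.
Saving = 170 − 110 = 60 bits.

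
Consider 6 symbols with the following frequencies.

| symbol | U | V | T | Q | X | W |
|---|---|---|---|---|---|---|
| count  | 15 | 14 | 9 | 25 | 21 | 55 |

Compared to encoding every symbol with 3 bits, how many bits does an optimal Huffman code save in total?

Fixed-length: 3 bits × 139 symbols = 417 bits.
Huffman merges:
T(9) + V(14) → 23
U(15) + X(21) → 36
23 + Q(25) → 48
36 + 48 → 84
W(55) + 84 → 139
Huffman total = 23 + 36 + 48 + 84 + 139 = 330 bits.
Saving = 417 − 330 = 87 bits.

87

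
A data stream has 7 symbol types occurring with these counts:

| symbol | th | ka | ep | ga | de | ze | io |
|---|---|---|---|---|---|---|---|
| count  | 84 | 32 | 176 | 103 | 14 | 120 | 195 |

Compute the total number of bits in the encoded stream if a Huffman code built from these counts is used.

1847

Build the Huffman tree bottom-up:
de(14) + ka(32) → 46
46 + th(84) → 130
ga(103) + ze(120) → 223
130 + ep(176) → 306
io(195) + 223 → 418
306 + 418 → 724
Total encoded bits = sum of merged weights = 46 + 130 + 223 + 306 + 418 + 724 = 1847.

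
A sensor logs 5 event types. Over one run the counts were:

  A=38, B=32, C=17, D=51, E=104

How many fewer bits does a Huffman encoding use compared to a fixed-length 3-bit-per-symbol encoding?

210

Fixed-length: 3 bits × 242 symbols = 726 bits.
Huffman merges:
merge C(17) and B(32): 49
merge A(38) and 49: 87
merge D(51) and 87: 138
merge E(104) and 138: 242
Huffman total = 49 + 87 + 138 + 242 = 516 bits.
Saving = 726 − 516 = 210 bits.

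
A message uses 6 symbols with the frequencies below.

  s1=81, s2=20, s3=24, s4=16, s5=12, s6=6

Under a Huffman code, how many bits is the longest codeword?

Merge the two lowest-weight nodes at each step:
s6(6) + s5(12) → 18
s4(16) + 18 → 34
s2(20) + s3(24) → 44
34 + 44 → 78
78 + s1(81) → 159
The first pair merged (s6, s5) ends up deepest, at depth 4.

4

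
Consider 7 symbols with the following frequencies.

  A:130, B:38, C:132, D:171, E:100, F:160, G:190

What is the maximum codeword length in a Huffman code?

Merge the two lowest-weight nodes at each step:
B(38) + E(100) → 138
A(130) + C(132) → 262
138 + F(160) → 298
D(171) + G(190) → 361
262 + 298 → 560
361 + 560 → 921
Maximum depth reached is 4.

4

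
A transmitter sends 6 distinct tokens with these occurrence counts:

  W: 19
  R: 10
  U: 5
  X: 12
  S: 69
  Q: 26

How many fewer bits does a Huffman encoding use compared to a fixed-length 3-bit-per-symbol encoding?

Fixed-length: 3 bits × 141 symbols = 423 bits.
Huffman merges:
merge U(5) and R(10): 15
merge X(12) and 15: 27
merge W(19) and Q(26): 45
merge 27 and 45: 72
merge S(69) and 72: 141
Huffman total = 15 + 27 + 45 + 72 + 141 = 300 bits.
Saving = 423 − 300 = 123 bits.

123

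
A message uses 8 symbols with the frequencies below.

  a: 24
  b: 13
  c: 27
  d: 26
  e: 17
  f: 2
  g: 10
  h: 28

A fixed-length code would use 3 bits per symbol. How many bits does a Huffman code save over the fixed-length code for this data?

18

Fixed-length: 3 bits × 147 symbols = 441 bits.
Huffman merges:
combine f(2), g(10) → 12
combine 12, b(13) → 25
combine e(17), a(24) → 41
combine 25, d(26) → 51
combine c(27), h(28) → 55
combine 41, 51 → 92
combine 55, 92 → 147
Huffman total = 12 + 25 + 41 + 51 + 55 + 92 + 147 = 423 bits.
Saving = 441 − 423 = 18 bits.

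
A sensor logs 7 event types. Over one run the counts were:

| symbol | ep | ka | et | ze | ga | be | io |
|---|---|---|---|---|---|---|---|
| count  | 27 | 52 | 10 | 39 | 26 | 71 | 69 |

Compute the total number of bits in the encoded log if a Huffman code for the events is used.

778

Merge the two smallest weights repeatedly:
combine et(10), ga(26) → 36
combine ep(27), 36 → 63
combine ze(39), ka(52) → 91
combine 63, io(69) → 132
combine be(71), 91 → 162
combine 132, 162 → 294
The encoded length is the sum of every internal node's weight: 36 + 63 + 91 + 132 + 162 + 294 = 778 bits.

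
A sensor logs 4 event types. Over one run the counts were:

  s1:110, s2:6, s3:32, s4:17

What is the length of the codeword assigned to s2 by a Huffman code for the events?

3

Repeatedly merge the two smallest:
s2(6) + s4(17) → 23
23 + s3(32) → 55
55 + s1(110) → 165
The subtree containing s2 is merged 3 times, so code length = 3.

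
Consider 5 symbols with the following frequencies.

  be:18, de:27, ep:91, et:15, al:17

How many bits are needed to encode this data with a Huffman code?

322

Merge the two smallest weights repeatedly:
et(15) + al(17) → 32
be(18) + de(27) → 45
32 + 45 → 77
77 + ep(91) → 168
Total encoded bits = sum of merged weights = 32 + 45 + 77 + 168 = 322.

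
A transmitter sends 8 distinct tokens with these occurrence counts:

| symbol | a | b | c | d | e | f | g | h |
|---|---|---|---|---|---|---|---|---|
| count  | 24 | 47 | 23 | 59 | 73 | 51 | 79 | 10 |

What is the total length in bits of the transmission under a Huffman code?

Merge the two smallest weights repeatedly:
combine h(10), c(23) → 33
combine a(24), 33 → 57
combine b(47), f(51) → 98
combine 57, d(59) → 116
combine e(73), g(79) → 152
combine 98, 116 → 214
combine 152, 214 → 366
The encoded length is the sum of every internal node's weight: 33 + 57 + 98 + 116 + 152 + 214 + 366 = 1036 bits.

1036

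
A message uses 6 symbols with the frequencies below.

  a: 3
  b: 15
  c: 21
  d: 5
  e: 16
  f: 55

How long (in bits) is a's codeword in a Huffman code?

4

Huffman merges, smallest pair first:
a(3) + d(5) → 8
8 + b(15) → 23
e(16) + c(21) → 37
23 + 37 → 60
f(55) + 60 → 115
The subtree containing a is merged 4 times, so code length = 4.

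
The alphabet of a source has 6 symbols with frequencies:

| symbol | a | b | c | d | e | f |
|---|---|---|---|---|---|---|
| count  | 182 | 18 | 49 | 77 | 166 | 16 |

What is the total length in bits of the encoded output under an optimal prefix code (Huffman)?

Build the Huffman tree bottom-up:
merge f(16) and b(18): 34
merge 34 and c(49): 83
merge d(77) and 83: 160
merge 160 and e(166): 326
merge a(182) and 326: 508
Each symbol's bit-cost is frequency × depth; summing gives 1111 bits (equivalently 34 + 83 + 160 + 326 + 508).

1111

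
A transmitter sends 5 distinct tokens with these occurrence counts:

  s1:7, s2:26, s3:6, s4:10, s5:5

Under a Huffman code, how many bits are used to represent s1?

3

Huffman merges, smallest pair first:
combine s5(5), s3(6) → 11
combine s1(7), s4(10) → 17
combine 11, 17 → 28
combine s2(26), 28 → 54
s1 sits 3 levels below the root, so its codeword is 3 bits.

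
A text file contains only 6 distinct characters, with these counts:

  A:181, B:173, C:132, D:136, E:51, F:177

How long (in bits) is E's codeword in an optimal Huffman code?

3

Repeatedly merge the two smallest:
combine E(51), C(132) → 183
combine D(136), B(173) → 309
combine F(177), A(181) → 358
combine 183, 309 → 492
combine 358, 492 → 850
E sits 3 levels below the root, so its codeword is 3 bits.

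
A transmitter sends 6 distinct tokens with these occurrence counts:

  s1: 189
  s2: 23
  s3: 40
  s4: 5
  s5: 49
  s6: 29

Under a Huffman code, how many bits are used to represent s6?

3

Build the tree from the bottom:
combine s4(5), s2(23) → 28
combine 28, s6(29) → 57
combine s3(40), s5(49) → 89
combine 57, 89 → 146
combine 146, s1(189) → 335
s6 sits 3 levels below the root, so its codeword is 3 bits.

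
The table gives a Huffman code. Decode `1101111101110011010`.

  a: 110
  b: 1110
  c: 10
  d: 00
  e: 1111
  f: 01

aecbfcc

Read left to right; each codeword is recognised as soon as it completes (prefix code):
  110→a | 1111→e | 10→c | 1110→b | 01→f | 10→c | 10→c
Decoded message: aecbfcc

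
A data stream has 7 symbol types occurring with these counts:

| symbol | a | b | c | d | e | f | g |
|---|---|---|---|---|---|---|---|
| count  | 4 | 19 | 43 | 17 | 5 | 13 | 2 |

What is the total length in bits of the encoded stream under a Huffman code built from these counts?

240

Greedily combine the two least-frequent nodes:
merge g(2) and a(4): 6
merge e(5) and 6: 11
merge 11 and f(13): 24
merge d(17) and b(19): 36
merge 24 and 36: 60
merge c(43) and 60: 103
Total encoded bits = sum of merged weights = 6 + 11 + 24 + 36 + 60 + 103 = 240.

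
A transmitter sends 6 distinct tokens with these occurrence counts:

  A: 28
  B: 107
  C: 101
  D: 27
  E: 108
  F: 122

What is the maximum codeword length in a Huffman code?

4

Merge the two lowest-weight nodes at each step:
combine D(27), A(28) → 55
combine 55, C(101) → 156
combine B(107), E(108) → 215
combine F(122), 156 → 278
combine 215, 278 → 493
The rarest symbols sit at the bottom; the longest codeword is 4 bits.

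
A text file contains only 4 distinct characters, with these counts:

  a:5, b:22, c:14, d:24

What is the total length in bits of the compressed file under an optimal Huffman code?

125

Merge the two smallest weights repeatedly:
combine a(5), c(14) → 19
combine 19, b(22) → 41
combine d(24), 41 → 65
The encoded length is the sum of every internal node's weight: 19 + 41 + 65 = 125 bits.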